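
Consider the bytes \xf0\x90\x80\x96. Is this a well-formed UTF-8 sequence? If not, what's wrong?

Leading byte 0xF0 = 11110000 → 4-byte form.
Continuation bytes 0x90=10010000, 0x80=10000000, 0x96=10010110 all match 10xxxxxx.
Decoded value 0x10016 is ≥ 0x10000 (shortest form) and not a surrogate.

valid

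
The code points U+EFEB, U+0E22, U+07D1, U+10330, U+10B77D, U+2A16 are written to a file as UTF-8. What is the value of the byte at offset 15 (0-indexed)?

U+EFEB → 3-byte form EE BF AB at offsets 0–2.
U+0E22 → 3-byte form E0 B8 A2 at offsets 3–5.
U+07D1 → 2-byte form DF 91 at offsets 6–7.
U+10330 → 4-byte form F0 90 8C B0 at offsets 8–11.
U+10B77D → 4-byte form F4 8B 9D BD at offsets 12–15.
Offset 15 falls in char 5's range; it's byte 4 of F4 8B 9D BD = 0xBD.

0xBD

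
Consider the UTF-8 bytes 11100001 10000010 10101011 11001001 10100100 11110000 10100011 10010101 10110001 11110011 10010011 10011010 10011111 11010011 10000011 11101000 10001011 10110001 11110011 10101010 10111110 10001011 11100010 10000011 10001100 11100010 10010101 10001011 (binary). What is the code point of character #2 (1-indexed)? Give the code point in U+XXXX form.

U+0264

Offset 0: leading byte 0xE1 = 11100001 → 3-byte char #1 = E1 82 AB.
Offset 3: leading byte 0xC9 = 11001001 → 2-byte char #2 = C9 A4.
Leading byte 0xC9 = 11001001 matches 110xxxxx → 2-byte sequence.
Byte 1: 0xC9 = 11001001, payload 01001 (5 bits).
Byte 2: 0xA4 = 10100100 (10xxxxxx ✓), payload 100100.
Concatenate: 01001100100 = 0x264 (11 bits → U+0264).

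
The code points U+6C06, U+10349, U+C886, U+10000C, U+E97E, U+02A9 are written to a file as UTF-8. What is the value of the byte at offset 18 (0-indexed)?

0xA9

U+6C06 → 3-byte form E6 B0 86 at offsets 0–2.
U+10349 → 4-byte form F0 90 8D 89 at offsets 3–6.
U+C886 → 3-byte form EC A2 86 at offsets 7–9.
U+10000C → 4-byte form F4 80 80 8C at offsets 10–13.
U+E97E → 3-byte form EE A5 BE at offsets 14–16.
U+02A9 → 2-byte form CA A9 at offsets 17–18.
Offset 18 falls in char 6's range; it's byte 2 of CA A9 = 0xA9.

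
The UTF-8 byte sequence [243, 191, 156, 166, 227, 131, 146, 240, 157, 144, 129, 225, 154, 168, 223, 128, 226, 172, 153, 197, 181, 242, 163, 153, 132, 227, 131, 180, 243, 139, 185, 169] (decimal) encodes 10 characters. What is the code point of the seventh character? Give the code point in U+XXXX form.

Offset 0: leading byte 0xF3 = 11110011 → 4-byte char #1 = F3 BF 9C A6.
Offset 4: leading byte 0xE3 = 11100011 → 3-byte char #2 = E3 83 92.
Offset 7: leading byte 0xF0 = 11110000 → 4-byte char #3 = F0 9D 90 81.
Offset 11: leading byte 0xE1 = 11100001 → 3-byte char #4 = E1 9A A8.
Offset 14: leading byte 0xDF = 11011111 → 2-byte char #5 = DF 80.
Offset 16: leading byte 0xE2 = 11100010 → 3-byte char #6 = E2 AC 99.
Offset 19: leading byte 0xC5 = 11000101 → 2-byte char #7 = C5 B5.
Leading byte 0xC5 = 11000101 matches 110xxxxx → 2-byte sequence.
Byte 1: 0xC5 = 11000101, payload 00101 (5 bits).
Byte 2: 0xB5 = 10110101 (10xxxxxx ✓), payload 110101.
Concatenate: 00101110101 = 0x175 (11 bits → U+0175).

U+0175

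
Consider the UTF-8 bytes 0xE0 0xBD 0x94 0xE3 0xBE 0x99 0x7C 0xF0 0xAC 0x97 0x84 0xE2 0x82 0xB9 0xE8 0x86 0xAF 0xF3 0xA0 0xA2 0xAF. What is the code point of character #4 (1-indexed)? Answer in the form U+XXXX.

U+2C5C4

Offset 0: leading byte 0xE0 = 11100000 → 3-byte char #1 = E0 BD 94.
Offset 3: leading byte 0xE3 = 11100011 → 3-byte char #2 = E3 BE 99.
Offset 6: leading byte 0x7C = 01111100 → 1-byte char #3 = 7C.
Offset 7: leading byte 0xF0 = 11110000 → 4-byte char #4 = F0 AC 97 84.
Leading byte 0xF0 = 11110000 matches 11110xxx → 4-byte sequence.
Byte 1: 0xF0 = 11110000, payload 000 (3 bits).
Byte 2: 0xAC = 10101100 (10xxxxxx ✓), payload 101100.
Byte 3: 0x97 = 10010111 (10xxxxxx ✓), payload 010111.
Byte 4: 0x84 = 10000100 (10xxxxxx ✓), payload 000100.
Concatenate: 000101100010111000100 = 0x2C5C4 (21 bits → U+2C5C4).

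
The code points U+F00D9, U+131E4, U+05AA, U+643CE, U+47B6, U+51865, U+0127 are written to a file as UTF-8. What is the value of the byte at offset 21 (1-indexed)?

0xA5

1-indexed offset 21 is 0-indexed offset 20.
U+F00D9 → 4-byte form F3 B0 83 99 at offsets 0–3.
U+131E4 → 4-byte form F0 93 87 A4 at offsets 4–7.
U+05AA → 2-byte form D6 AA at offsets 8–9.
U+643CE → 4-byte form F1 A4 8F 8E at offsets 10–13.
U+47B6 → 3-byte form E4 9E B6 at offsets 14–16.
U+51865 → 4-byte form F1 91 A1 A5 at offsets 17–20.
Offset 20 falls in char 6's range; it's byte 4 of F1 91 A1 A5 = 0xA5.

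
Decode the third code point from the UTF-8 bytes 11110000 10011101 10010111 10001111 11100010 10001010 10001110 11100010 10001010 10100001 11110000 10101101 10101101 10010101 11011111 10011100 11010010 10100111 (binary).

U+22A1

Offset 0: leading byte 0xF0 = 11110000 → 4-byte char #1 = F0 9D 97 8F.
Offset 4: leading byte 0xE2 = 11100010 → 3-byte char #2 = E2 8A 8E.
Offset 7: leading byte 0xE2 = 11100010 → 3-byte char #3 = E2 8A A1.
Leading byte 0xE2 = 11100010 matches 1110xxxx → 3-byte sequence.
Byte 1: 0xE2 = 11100010, payload 0010 (4 bits).
Byte 2: 0x8A = 10001010 (10xxxxxx ✓), payload 001010.
Byte 3: 0xA1 = 10100001 (10xxxxxx ✓), payload 100001.
Concatenate: 0010001010100001 = 0x22A1 (16 bits → U+22A1).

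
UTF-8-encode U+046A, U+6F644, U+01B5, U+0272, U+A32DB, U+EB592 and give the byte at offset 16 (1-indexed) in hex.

0xAB

1-indexed offset 16 is 0-indexed offset 15.
U+046A → 2-byte form D1 AA at offsets 0–1.
U+6F644 → 4-byte form F1 AF 99 84 at offsets 2–5.
U+01B5 → 2-byte form C6 B5 at offsets 6–7.
U+0272 → 2-byte form C9 B2 at offsets 8–9.
U+A32DB → 4-byte form F2 A3 8B 9B at offsets 10–13.
U+EB592 → 4-byte form F3 AB 96 92 at offsets 14–17.
Offset 15 falls in char 6's range; it's byte 2 of F3 AB 96 92 = 0xAB.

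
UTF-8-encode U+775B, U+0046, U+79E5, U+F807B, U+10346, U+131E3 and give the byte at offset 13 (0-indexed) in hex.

0x8D

U+775B → 3-byte form E7 9D 9B at offsets 0–2.
U+0046 → 1-byte form 46 at offsets 3–3.
U+79E5 → 3-byte form E7 A7 A5 at offsets 4–6.
U+F807B → 4-byte form F3 B8 81 BB at offsets 7–10.
U+10346 → 4-byte form F0 90 8D 86 at offsets 11–14.
Offset 13 falls in char 5's range; it's byte 3 of F0 90 8D 86 = 0x8D.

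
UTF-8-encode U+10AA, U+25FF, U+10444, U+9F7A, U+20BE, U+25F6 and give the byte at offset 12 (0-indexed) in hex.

0xBA

U+10AA → 3-byte form E1 82 AA at offsets 0–2.
U+25FF → 3-byte form E2 97 BF at offsets 3–5.
U+10444 → 4-byte form F0 90 91 84 at offsets 6–9.
U+9F7A → 3-byte form E9 BD BA at offsets 10–12.
Offset 12 falls in char 4's range; it's byte 3 of E9 BD BA = 0xBA.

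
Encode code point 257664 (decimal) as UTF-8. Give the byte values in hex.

U+3EE80 = 0x3EE80 = 257664 decimal. In range U+10000–U+10FFFF → 4-byte form: 11110xxx 10xxxxxx 10xxxxxx 10xxxxxx.
Binary (21 bits): 000111110111010000000.
Split 3+6+6+6: 000 | 111110 | 111010 | 000000.
Byte 1: 11110000 = 0xF0.
Byte 2: 10111110 = 0xBE.
Byte 3: 10111010 = 0xBA.
Byte 4: 10000000 = 0x80.

F0 BE BA 80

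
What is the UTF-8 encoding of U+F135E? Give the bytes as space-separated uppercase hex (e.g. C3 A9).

F3 B1 8D 9E

U+F135E = 0xF135E = 987998 decimal. In range U+10000–U+10FFFF → 4-byte form: 11110xxx 10xxxxxx 10xxxxxx 10xxxxxx.
Binary (21 bits): 011110001001101011110.
Split 3+6+6+6: 011 | 110001 | 001101 | 011110.
Byte 1: 11110011 = 0xF3.
Byte 2: 10110001 = 0xB1.
Byte 3: 10001101 = 0x8D.
Byte 4: 10011110 = 0x9E.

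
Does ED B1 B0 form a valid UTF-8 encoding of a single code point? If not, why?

Structurally a 3-byte sequence; payload = 0xDC70.
But 0xDC70 is in U+D800–U+DFFF, the surrogate range. Surrogates are not Unicode scalar values and are forbidden in UTF-8.

invalid (encodes a surrogate (U+D800–U+DFFF))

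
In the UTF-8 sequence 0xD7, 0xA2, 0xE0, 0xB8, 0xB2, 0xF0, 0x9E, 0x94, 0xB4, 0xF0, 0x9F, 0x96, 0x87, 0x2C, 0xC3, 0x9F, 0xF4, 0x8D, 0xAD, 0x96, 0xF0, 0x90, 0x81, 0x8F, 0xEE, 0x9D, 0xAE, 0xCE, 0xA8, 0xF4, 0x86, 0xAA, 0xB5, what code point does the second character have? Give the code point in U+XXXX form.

Offset 0: leading byte 0xD7 = 11010111 → 2-byte char #1 = D7 A2.
Offset 2: leading byte 0xE0 = 11100000 → 3-byte char #2 = E0 B8 B2.
Leading byte 0xE0 = 11100000 matches 1110xxxx → 3-byte sequence.
Byte 1: 0xE0 = 11100000, payload 0000 (4 bits).
Byte 2: 0xB8 = 10111000 (10xxxxxx ✓), payload 111000.
Byte 3: 0xB2 = 10110010 (10xxxxxx ✓), payload 110010.
Concatenate: 0000111000110010 = 0xE32 (16 bits → U+0E32).

U+0E32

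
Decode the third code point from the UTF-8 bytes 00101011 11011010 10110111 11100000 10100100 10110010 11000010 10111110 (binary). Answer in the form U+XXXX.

Offset 0: leading byte 0x2B = 00101011 → 1-byte char #1 = 2B.
Offset 1: leading byte 0xDA = 11011010 → 2-byte char #2 = DA B7.
Offset 3: leading byte 0xE0 = 11100000 → 3-byte char #3 = E0 A4 B2.
Leading byte 0xE0 = 11100000 matches 1110xxxx → 3-byte sequence.
Byte 1: 0xE0 = 11100000, payload 0000 (4 bits).
Byte 2: 0xA4 = 10100100 (10xxxxxx ✓), payload 100100.
Byte 3: 0xB2 = 10110010 (10xxxxxx ✓), payload 110010.
Concatenate: 0000100100110010 = 0x932 (16 bits → U+0932).

U+0932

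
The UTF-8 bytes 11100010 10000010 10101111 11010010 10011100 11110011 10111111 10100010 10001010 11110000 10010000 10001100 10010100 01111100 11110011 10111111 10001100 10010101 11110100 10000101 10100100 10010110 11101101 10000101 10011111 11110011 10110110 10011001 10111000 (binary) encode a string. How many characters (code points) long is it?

9

Byte at offset 0: 0xE2 = 11100010 → 3-byte char (#1). Advance 3.
Byte at offset 3: 0xD2 = 11010010 → 2-byte char (#2). Advance 2.
Byte at offset 5: 0xF3 = 11110011 → 4-byte char (#3). Advance 4.
Byte at offset 9: 0xF0 = 11110000 → 4-byte char (#4). Advance 4.
Byte at offset 13: 0x7C = 01111100 → 1-byte char (#5). Advance 1.
Byte at offset 14: 0xF3 = 11110011 → 4-byte char (#6). Advance 4.
Byte at offset 18: 0xF4 = 11110100 → 4-byte char (#7). Advance 4.
Byte at offset 22: 0xED = 11101101 → 3-byte char (#8). Advance 3.
Byte at offset 25: 0xF3 = 11110011 → 4-byte char (#9). Advance 4.
Reached end at offset 29 after 9 code points.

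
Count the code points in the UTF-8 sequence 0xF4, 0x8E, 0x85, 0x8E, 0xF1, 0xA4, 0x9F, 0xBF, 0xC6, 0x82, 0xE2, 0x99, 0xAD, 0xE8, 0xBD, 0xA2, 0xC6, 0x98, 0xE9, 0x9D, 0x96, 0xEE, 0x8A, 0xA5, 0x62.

Byte at offset 0: 0xF4 = 11110100 → 4-byte char (#1). Advance 4.
Byte at offset 4: 0xF1 = 11110001 → 4-byte char (#2). Advance 4.
Byte at offset 8: 0xC6 = 11000110 → 2-byte char (#3). Advance 2.
Byte at offset 10: 0xE2 = 11100010 → 3-byte char (#4). Advance 3.
Byte at offset 13: 0xE8 = 11101000 → 3-byte char (#5). Advance 3.
Byte at offset 16: 0xC6 = 11000110 → 2-byte char (#6). Advance 2.
Byte at offset 18: 0xE9 = 11101001 → 3-byte char (#7). Advance 3.
Byte at offset 21: 0xEE = 11101110 → 3-byte char (#8). Advance 3.
Byte at offset 24: 0x62 = 01100010 → 1-byte char (#9). Advance 1.
Reached end at offset 25 after 9 code points.

9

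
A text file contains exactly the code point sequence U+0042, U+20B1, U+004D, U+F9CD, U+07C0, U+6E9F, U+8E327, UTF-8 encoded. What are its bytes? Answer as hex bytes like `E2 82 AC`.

U+0042: 1-byte form → 42.
U+20B1: 3-byte form → E2 82 B1.
U+004D: 1-byte form → 4D.
U+F9CD: 3-byte form → EF A7 8D.
U+07C0: 2-byte form → DF 80.
U+6E9F: 3-byte form → E6 BA 9F.
U+8E327: 4-byte form → F2 8E 8C A7.
Concatenated (17 bytes): 42 E2 82 B1 4D EF A7 8D DF 80 E6 BA 9F F2 8E 8C A7.

42 E2 82 B1 4D EF A7 8D DF 80 E6 BA 9F F2 8E 8C A7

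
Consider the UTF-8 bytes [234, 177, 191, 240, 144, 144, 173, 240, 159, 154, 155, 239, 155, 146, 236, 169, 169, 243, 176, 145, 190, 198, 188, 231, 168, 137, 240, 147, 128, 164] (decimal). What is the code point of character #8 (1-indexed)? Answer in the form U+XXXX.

U+7A09

Offset 0: leading byte 0xEA = 11101010 → 3-byte char #1 = EA B1 BF.
Offset 3: leading byte 0xF0 = 11110000 → 4-byte char #2 = F0 90 90 AD.
Offset 7: leading byte 0xF0 = 11110000 → 4-byte char #3 = F0 9F 9A 9B.
Offset 11: leading byte 0xEF = 11101111 → 3-byte char #4 = EF 9B 92.
Offset 14: leading byte 0xEC = 11101100 → 3-byte char #5 = EC A9 A9.
Offset 17: leading byte 0xF3 = 11110011 → 4-byte char #6 = F3 B0 91 BE.
Offset 21: leading byte 0xC6 = 11000110 → 2-byte char #7 = C6 BC.
Offset 23: leading byte 0xE7 = 11100111 → 3-byte char #8 = E7 A8 89.
Leading byte 0xE7 = 11100111 matches 1110xxxx → 3-byte sequence.
Byte 1: 0xE7 = 11100111, payload 0111 (4 bits).
Byte 2: 0xA8 = 10101000 (10xxxxxx ✓), payload 101000.
Byte 3: 0x89 = 10001001 (10xxxxxx ✓), payload 001001.
Concatenate: 0111101000001001 = 0x7A09 (16 bits → U+7A09).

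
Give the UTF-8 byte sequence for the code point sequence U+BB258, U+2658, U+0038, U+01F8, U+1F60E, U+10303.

F2 BB 89 98 E2 99 98 38 C7 B8 F0 9F 98 8E F0 90 8C 83

U+BB258: 4-byte form → F2 BB 89 98.
U+2658: 3-byte form → E2 99 98.
U+0038: 1-byte form → 38.
U+01F8: 2-byte form → C7 B8.
U+1F60E: 4-byte form → F0 9F 98 8E.
U+10303: 4-byte form → F0 90 8C 83.
Concatenated (18 bytes): F2 BB 89 98 E2 99 98 38 C7 B8 F0 9F 98 8E F0 90 8C 83.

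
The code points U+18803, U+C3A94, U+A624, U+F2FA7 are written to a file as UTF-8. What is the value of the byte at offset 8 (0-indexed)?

U+18803 → 4-byte form F0 98 A0 83 at offsets 0–3.
U+C3A94 → 4-byte form F3 83 AA 94 at offsets 4–7.
U+A624 → 3-byte form EA 98 A4 at offsets 8–10.
Offset 8 falls in char 3's range; it's byte 1 of EA 98 A4 = 0xEA.

0xEA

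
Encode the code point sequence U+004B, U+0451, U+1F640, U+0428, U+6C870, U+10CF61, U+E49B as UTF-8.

4B D1 91 F0 9F 99 80 D0 A8 F1 AC A1 B0 F4 8C BD A1 EE 92 9B

U+004B: 1-byte form → 4B.
U+0451: 2-byte form → D1 91.
U+1F640: 4-byte form → F0 9F 99 80.
U+0428: 2-byte form → D0 A8.
U+6C870: 4-byte form → F1 AC A1 B0.
U+10CF61: 4-byte form → F4 8C BD A1.
U+E49B: 3-byte form → EE 92 9B.
Concatenated (20 bytes): 4B D1 91 F0 9F 99 80 D0 A8 F1 AC A1 B0 F4 8C BD A1 EE 92 9B.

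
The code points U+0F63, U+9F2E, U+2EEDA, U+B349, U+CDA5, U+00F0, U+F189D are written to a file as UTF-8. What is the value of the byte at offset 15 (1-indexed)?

0xB6

1-indexed offset 15 is 0-indexed offset 14.
U+0F63 → 3-byte form E0 BD A3 at offsets 0–2.
U+9F2E → 3-byte form E9 BC AE at offsets 3–5.
U+2EEDA → 4-byte form F0 AE BB 9A at offsets 6–9.
U+B349 → 3-byte form EB 8D 89 at offsets 10–12.
U+CDA5 → 3-byte form EC B6 A5 at offsets 13–15.
Offset 14 falls in char 5's range; it's byte 2 of EC B6 A5 = 0xB6.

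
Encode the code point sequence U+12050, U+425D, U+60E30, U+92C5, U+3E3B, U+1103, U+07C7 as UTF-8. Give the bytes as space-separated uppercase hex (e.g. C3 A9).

F0 92 81 90 E4 89 9D F1 A0 B8 B0 E9 8B 85 E3 B8 BB E1 84 83 DF 87

U+12050: 4-byte form → F0 92 81 90.
U+425D: 3-byte form → E4 89 9D.
U+60E30: 4-byte form → F1 A0 B8 B0.
U+92C5: 3-byte form → E9 8B 85.
U+3E3B: 3-byte form → E3 B8 BB.
U+1103: 3-byte form → E1 84 83.
U+07C7: 2-byte form → DF 87.
Concatenated (22 bytes): F0 92 81 90 E4 89 9D F1 A0 B8 B0 E9 8B 85 E3 B8 BB E1 84 83 DF 87.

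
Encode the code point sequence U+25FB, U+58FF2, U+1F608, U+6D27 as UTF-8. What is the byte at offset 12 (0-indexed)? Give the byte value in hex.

U+25FB → 3-byte form E2 97 BB at offsets 0–2.
U+58FF2 → 4-byte form F1 98 BF B2 at offsets 3–6.
U+1F608 → 4-byte form F0 9F 98 88 at offsets 7–10.
U+6D27 → 3-byte form E6 B4 A7 at offsets 11–13.
Offset 12 falls in char 4's range; it's byte 2 of E6 B4 A7 = 0xB4.

0xB4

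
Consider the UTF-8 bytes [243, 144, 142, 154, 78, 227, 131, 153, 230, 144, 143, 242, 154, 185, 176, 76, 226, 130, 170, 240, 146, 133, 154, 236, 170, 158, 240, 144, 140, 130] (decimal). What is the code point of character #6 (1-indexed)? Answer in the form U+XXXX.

Offset 0: leading byte 0xF3 = 11110011 → 4-byte char #1 = F3 90 8E 9A.
Offset 4: leading byte 0x4E = 01001110 → 1-byte char #2 = 4E.
Offset 5: leading byte 0xE3 = 11100011 → 3-byte char #3 = E3 83 99.
Offset 8: leading byte 0xE6 = 11100110 → 3-byte char #4 = E6 90 8F.
Offset 11: leading byte 0xF2 = 11110010 → 4-byte char #5 = F2 9A B9 B0.
Offset 15: leading byte 0x4C = 01001100 → 1-byte char #6 = 4C.
Leading byte 0x4C = 01001100 matches 0xxxxxxx → 1-byte sequence.
Byte 1: 0x4C = 01001100, payload 1001100 (7 bits).
Concatenate: 1001100 = 0x4C (7 bits → U+004C).

U+004C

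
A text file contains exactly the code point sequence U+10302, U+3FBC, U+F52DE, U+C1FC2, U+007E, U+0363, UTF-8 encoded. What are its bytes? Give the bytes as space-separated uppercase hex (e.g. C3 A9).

F0 90 8C 82 E3 BE BC F3 B5 8B 9E F3 81 BF 82 7E CD A3

U+10302: 4-byte form → F0 90 8C 82.
U+3FBC: 3-byte form → E3 BE BC.
U+F52DE: 4-byte form → F3 B5 8B 9E.
U+C1FC2: 4-byte form → F3 81 BF 82.
U+007E: 1-byte form → 7E.
U+0363: 2-byte form → CD A3.
Concatenated (18 bytes): F0 90 8C 82 E3 BE BC F3 B5 8B 9E F3 81 BF 82 7E CD A3.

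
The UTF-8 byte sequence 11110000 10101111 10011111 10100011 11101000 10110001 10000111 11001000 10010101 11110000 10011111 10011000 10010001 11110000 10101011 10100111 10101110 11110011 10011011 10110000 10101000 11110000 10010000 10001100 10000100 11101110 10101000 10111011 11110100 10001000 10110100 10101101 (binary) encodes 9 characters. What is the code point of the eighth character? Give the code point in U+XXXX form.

Offset 0: leading byte 0xF0 = 11110000 → 4-byte char #1 = F0 AF 9F A3.
Offset 4: leading byte 0xE8 = 11101000 → 3-byte char #2 = E8 B1 87.
Offset 7: leading byte 0xC8 = 11001000 → 2-byte char #3 = C8 95.
Offset 9: leading byte 0xF0 = 11110000 → 4-byte char #4 = F0 9F 98 91.
Offset 13: leading byte 0xF0 = 11110000 → 4-byte char #5 = F0 AB A7 AE.
Offset 17: leading byte 0xF3 = 11110011 → 4-byte char #6 = F3 9B B0 A8.
Offset 21: leading byte 0xF0 = 11110000 → 4-byte char #7 = F0 90 8C 84.
Offset 25: leading byte 0xEE = 11101110 → 3-byte char #8 = EE A8 BB.
Leading byte 0xEE = 11101110 matches 1110xxxx → 3-byte sequence.
Byte 1: 0xEE = 11101110, payload 1110 (4 bits).
Byte 2: 0xA8 = 10101000 (10xxxxxx ✓), payload 101000.
Byte 3: 0xBB = 10111011 (10xxxxxx ✓), payload 111011.
Concatenate: 1110101000111011 = 0xEA3B (16 bits → U+EA3B).

U+EA3B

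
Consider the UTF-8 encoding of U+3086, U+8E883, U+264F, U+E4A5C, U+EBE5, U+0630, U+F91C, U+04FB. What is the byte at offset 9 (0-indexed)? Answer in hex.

U+3086 → 3-byte form E3 82 86 at offsets 0–2.
U+8E883 → 4-byte form F2 8E A2 83 at offsets 3–6.
U+264F → 3-byte form E2 99 8F at offsets 7–9.
Offset 9 falls in char 3's range; it's byte 3 of E2 99 8F = 0x8F.

0x8F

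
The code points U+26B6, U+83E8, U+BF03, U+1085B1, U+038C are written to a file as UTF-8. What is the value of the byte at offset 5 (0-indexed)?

U+26B6 → 3-byte form E2 9A B6 at offsets 0–2.
U+83E8 → 3-byte form E8 8F A8 at offsets 3–5.
Offset 5 falls in char 2's range; it's byte 3 of E8 8F A8 = 0xA8.

0xA8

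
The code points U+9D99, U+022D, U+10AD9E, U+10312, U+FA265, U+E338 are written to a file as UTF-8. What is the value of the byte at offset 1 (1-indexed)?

1-indexed offset 1 is 0-indexed offset 0.
U+9D99 → 3-byte form E9 B6 99 at offsets 0–2.
Offset 0 falls in char 1's range; it's byte 1 of E9 B6 99 = 0xE9.

0xE9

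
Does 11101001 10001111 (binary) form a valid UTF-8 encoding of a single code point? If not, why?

invalid (sequence truncated)

Leading byte 0xE9 = 11101001 → 3-byte form, but only 2 bytes are present.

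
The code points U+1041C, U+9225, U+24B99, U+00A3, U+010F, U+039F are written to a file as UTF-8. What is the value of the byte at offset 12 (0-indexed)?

U+1041C → 4-byte form F0 90 90 9C at offsets 0–3.
U+9225 → 3-byte form E9 88 A5 at offsets 4–6.
U+24B99 → 4-byte form F0 A4 AE 99 at offsets 7–10.
U+00A3 → 2-byte form C2 A3 at offsets 11–12.
Offset 12 falls in char 4's range; it's byte 2 of C2 A3 = 0xA3.

0xA3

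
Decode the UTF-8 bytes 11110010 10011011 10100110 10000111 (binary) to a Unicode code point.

Leading byte 0xF2 = 11110010 matches 11110xxx → 4-byte sequence.
Byte 1: 0xF2 = 11110010, payload 010 (3 bits).
Byte 2: 0x9B = 10011011 (10xxxxxx ✓), payload 011011.
Byte 3: 0xA6 = 10100110 (10xxxxxx ✓), payload 100110.
Byte 4: 0x87 = 10000111 (10xxxxxx ✓), payload 000111.
Concatenate: 010011011100110000111 = 0x9B987 (21 bits → U+9B987).

U+9B987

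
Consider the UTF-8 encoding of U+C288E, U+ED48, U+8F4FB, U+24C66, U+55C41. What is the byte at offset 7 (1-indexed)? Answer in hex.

1-indexed offset 7 is 0-indexed offset 6.
U+C288E → 4-byte form F3 82 A2 8E at offsets 0–3.
U+ED48 → 3-byte form EE B5 88 at offsets 4–6.
Offset 6 falls in char 2's range; it's byte 3 of EE B5 88 = 0x88.

0x88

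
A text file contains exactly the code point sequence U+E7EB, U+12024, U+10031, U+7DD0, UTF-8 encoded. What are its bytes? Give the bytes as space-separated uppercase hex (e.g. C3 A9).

U+E7EB: 3-byte form → EE 9F AB.
U+12024: 4-byte form → F0 92 80 A4.
U+10031: 4-byte form → F0 90 80 B1.
U+7DD0: 3-byte form → E7 B7 90.
Concatenated (14 bytes): EE 9F AB F0 92 80 A4 F0 90 80 B1 E7 B7 90.

EE 9F AB F0 92 80 A4 F0 90 80 B1 E7 B7 90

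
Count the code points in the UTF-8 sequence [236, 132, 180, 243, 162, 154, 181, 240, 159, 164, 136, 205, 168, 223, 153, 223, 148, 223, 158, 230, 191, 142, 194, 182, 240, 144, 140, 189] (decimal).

Byte at offset 0: 0xEC = 11101100 → 3-byte char (#1). Advance 3.
Byte at offset 3: 0xF3 = 11110011 → 4-byte char (#2). Advance 4.
Byte at offset 7: 0xF0 = 11110000 → 4-byte char (#3). Advance 4.
Byte at offset 11: 0xCD = 11001101 → 2-byte char (#4). Advance 2.
Byte at offset 13: 0xDF = 11011111 → 2-byte char (#5). Advance 2.
Byte at offset 15: 0xDF = 11011111 → 2-byte char (#6). Advance 2.
Byte at offset 17: 0xDF = 11011111 → 2-byte char (#7). Advance 2.
Byte at offset 19: 0xE6 = 11100110 → 3-byte char (#8). Advance 3.
Byte at offset 22: 0xC2 = 11000010 → 2-byte char (#9). Advance 2.
Byte at offset 24: 0xF0 = 11110000 → 4-byte char (#10). Advance 4.
Reached end at offset 28 after 10 code points.

10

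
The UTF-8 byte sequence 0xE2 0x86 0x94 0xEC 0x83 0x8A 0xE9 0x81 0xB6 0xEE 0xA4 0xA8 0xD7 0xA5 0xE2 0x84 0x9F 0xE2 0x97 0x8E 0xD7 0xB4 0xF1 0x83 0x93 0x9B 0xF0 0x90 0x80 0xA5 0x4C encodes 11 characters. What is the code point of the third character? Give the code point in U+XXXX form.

Offset 0: leading byte 0xE2 = 11100010 → 3-byte char #1 = E2 86 94.
Offset 3: leading byte 0xEC = 11101100 → 3-byte char #2 = EC 83 8A.
Offset 6: leading byte 0xE9 = 11101001 → 3-byte char #3 = E9 81 B6.
Leading byte 0xE9 = 11101001 matches 1110xxxx → 3-byte sequence.
Byte 1: 0xE9 = 11101001, payload 1001 (4 bits).
Byte 2: 0x81 = 10000001 (10xxxxxx ✓), payload 000001.
Byte 3: 0xB6 = 10110110 (10xxxxxx ✓), payload 110110.
Concatenate: 1001000001110110 = 0x9076 (16 bits → U+9076).

U+9076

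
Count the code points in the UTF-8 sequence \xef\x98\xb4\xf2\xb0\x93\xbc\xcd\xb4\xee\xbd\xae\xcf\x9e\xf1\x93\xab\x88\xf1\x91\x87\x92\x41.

8

Byte at offset 0: 0xEF = 11101111 → 3-byte char (#1). Advance 3.
Byte at offset 3: 0xF2 = 11110010 → 4-byte char (#2). Advance 4.
Byte at offset 7: 0xCD = 11001101 → 2-byte char (#3). Advance 2.
Byte at offset 9: 0xEE = 11101110 → 3-byte char (#4). Advance 3.
Byte at offset 12: 0xCF = 11001111 → 2-byte char (#5). Advance 2.
Byte at offset 14: 0xF1 = 11110001 → 4-byte char (#6). Advance 4.
Byte at offset 18: 0xF1 = 11110001 → 4-byte char (#7). Advance 4.
Byte at offset 22: 0x41 = 01000001 → 1-byte char (#8). Advance 1.
Reached end at offset 23 after 8 code points.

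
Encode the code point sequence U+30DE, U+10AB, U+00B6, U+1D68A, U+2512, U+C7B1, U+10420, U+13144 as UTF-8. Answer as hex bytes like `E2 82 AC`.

E3 83 9E E1 82 AB C2 B6 F0 9D 9A 8A E2 94 92 EC 9E B1 F0 90 90 A0 F0 93 85 84

U+30DE: 3-byte form → E3 83 9E.
U+10AB: 3-byte form → E1 82 AB.
U+00B6: 2-byte form → C2 B6.
U+1D68A: 4-byte form → F0 9D 9A 8A.
U+2512: 3-byte form → E2 94 92.
U+C7B1: 3-byte form → EC 9E B1.
U+10420: 4-byte form → F0 90 90 A0.
U+13144: 4-byte form → F0 93 85 84.
Concatenated (26 bytes): E3 83 9E E1 82 AB C2 B6 F0 9D 9A 8A E2 94 92 EC 9E B1 F0 90 90 A0 F0 93 85 84.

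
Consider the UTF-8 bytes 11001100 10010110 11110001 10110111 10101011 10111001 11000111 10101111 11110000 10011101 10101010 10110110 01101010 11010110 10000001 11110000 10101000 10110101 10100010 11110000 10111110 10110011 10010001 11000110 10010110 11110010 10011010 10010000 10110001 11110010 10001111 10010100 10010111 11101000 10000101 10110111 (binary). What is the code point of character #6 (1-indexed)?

Offset 0: leading byte 0xCC = 11001100 → 2-byte char #1 = CC 96.
Offset 2: leading byte 0xF1 = 11110001 → 4-byte char #2 = F1 B7 AB B9.
Offset 6: leading byte 0xC7 = 11000111 → 2-byte char #3 = C7 AF.
Offset 8: leading byte 0xF0 = 11110000 → 4-byte char #4 = F0 9D AA B6.
Offset 12: leading byte 0x6A = 01101010 → 1-byte char #5 = 6A.
Offset 13: leading byte 0xD6 = 11010110 → 2-byte char #6 = D6 81.
Leading byte 0xD6 = 11010110 matches 110xxxxx → 2-byte sequence.
Byte 1: 0xD6 = 11010110, payload 10110 (5 bits).
Byte 2: 0x81 = 10000001 (10xxxxxx ✓), payload 000001.
Concatenate: 10110000001 = 0x581 (11 bits → U+0581).

U+0581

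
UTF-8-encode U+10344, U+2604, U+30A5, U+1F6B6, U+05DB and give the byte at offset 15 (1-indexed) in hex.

0xD7

1-indexed offset 15 is 0-indexed offset 14.
U+10344 → 4-byte form F0 90 8D 84 at offsets 0–3.
U+2604 → 3-byte form E2 98 84 at offsets 4–6.
U+30A5 → 3-byte form E3 82 A5 at offsets 7–9.
U+1F6B6 → 4-byte form F0 9F 9A B6 at offsets 10–13.
U+05DB → 2-byte form D7 9B at offsets 14–15.
Offset 14 falls in char 5's range; it's byte 1 of D7 9B = 0xD7.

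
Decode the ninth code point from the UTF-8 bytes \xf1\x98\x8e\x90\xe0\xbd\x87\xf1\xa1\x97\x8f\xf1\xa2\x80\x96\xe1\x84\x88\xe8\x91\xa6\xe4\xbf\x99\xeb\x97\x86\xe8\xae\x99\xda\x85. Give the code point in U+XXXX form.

Offset 0: leading byte 0xF1 = 11110001 → 4-byte char #1 = F1 98 8E 90.
Offset 4: leading byte 0xE0 = 11100000 → 3-byte char #2 = E0 BD 87.
Offset 7: leading byte 0xF1 = 11110001 → 4-byte char #3 = F1 A1 97 8F.
Offset 11: leading byte 0xF1 = 11110001 → 4-byte char #4 = F1 A2 80 96.
Offset 15: leading byte 0xE1 = 11100001 → 3-byte char #5 = E1 84 88.
Offset 18: leading byte 0xE8 = 11101000 → 3-byte char #6 = E8 91 A6.
Offset 21: leading byte 0xE4 = 11100100 → 3-byte char #7 = E4 BF 99.
Offset 24: leading byte 0xEB = 11101011 → 3-byte char #8 = EB 97 86.
Offset 27: leading byte 0xE8 = 11101000 → 3-byte char #9 = E8 AE 99.
Leading byte 0xE8 = 11101000 matches 1110xxxx → 3-byte sequence.
Byte 1: 0xE8 = 11101000, payload 1000 (4 bits).
Byte 2: 0xAE = 10101110 (10xxxxxx ✓), payload 101110.
Byte 3: 0x99 = 10011001 (10xxxxxx ✓), payload 011001.
Concatenate: 1000101110011001 = 0x8B99 (16 bits → U+8B99).

U+8B99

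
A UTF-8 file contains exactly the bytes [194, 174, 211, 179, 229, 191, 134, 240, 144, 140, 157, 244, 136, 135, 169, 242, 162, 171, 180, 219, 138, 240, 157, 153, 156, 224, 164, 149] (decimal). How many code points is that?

Byte at offset 0: 0xC2 = 11000010 → 2-byte char (#1). Advance 2.
Byte at offset 2: 0xD3 = 11010011 → 2-byte char (#2). Advance 2.
Byte at offset 4: 0xE5 = 11100101 → 3-byte char (#3). Advance 3.
Byte at offset 7: 0xF0 = 11110000 → 4-byte char (#4). Advance 4.
Byte at offset 11: 0xF4 = 11110100 → 4-byte char (#5). Advance 4.
Byte at offset 15: 0xF2 = 11110010 → 4-byte char (#6). Advance 4.
Byte at offset 19: 0xDB = 11011011 → 2-byte char (#7). Advance 2.
Byte at offset 21: 0xF0 = 11110000 → 4-byte char (#8). Advance 4.
Byte at offset 25: 0xE0 = 11100000 → 3-byte char (#9). Advance 3.
Reached end at offset 28 after 9 code points.

9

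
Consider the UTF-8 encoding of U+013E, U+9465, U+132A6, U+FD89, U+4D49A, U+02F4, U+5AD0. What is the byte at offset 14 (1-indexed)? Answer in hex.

1-indexed offset 14 is 0-indexed offset 13.
U+013E → 2-byte form C4 BE at offsets 0–1.
U+9465 → 3-byte form E9 91 A5 at offsets 2–4.
U+132A6 → 4-byte form F0 93 8A A6 at offsets 5–8.
U+FD89 → 3-byte form EF B6 89 at offsets 9–11.
U+4D49A → 4-byte form F1 8D 92 9A at offsets 12–15.
Offset 13 falls in char 5's range; it's byte 2 of F1 8D 92 9A = 0x8D.

0x8D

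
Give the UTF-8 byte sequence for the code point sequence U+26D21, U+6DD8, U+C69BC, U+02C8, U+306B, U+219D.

U+26D21: 4-byte form → F0 A6 B4 A1.
U+6DD8: 3-byte form → E6 B7 98.
U+C69BC: 4-byte form → F3 86 A6 BC.
U+02C8: 2-byte form → CB 88.
U+306B: 3-byte form → E3 81 AB.
U+219D: 3-byte form → E2 86 9D.
Concatenated (19 bytes): F0 A6 B4 A1 E6 B7 98 F3 86 A6 BC CB 88 E3 81 AB E2 86 9D.

F0 A6 B4 A1 E6 B7 98 F3 86 A6 BC CB 88 E3 81 AB E2 86 9D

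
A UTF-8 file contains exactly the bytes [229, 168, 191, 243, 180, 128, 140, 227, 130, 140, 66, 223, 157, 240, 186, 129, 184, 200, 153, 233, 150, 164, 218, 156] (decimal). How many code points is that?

Byte at offset 0: 0xE5 = 11100101 → 3-byte char (#1). Advance 3.
Byte at offset 3: 0xF3 = 11110011 → 4-byte char (#2). Advance 4.
Byte at offset 7: 0xE3 = 11100011 → 3-byte char (#3). Advance 3.
Byte at offset 10: 0x42 = 01000010 → 1-byte char (#4). Advance 1.
Byte at offset 11: 0xDF = 11011111 → 2-byte char (#5). Advance 2.
Byte at offset 13: 0xF0 = 11110000 → 4-byte char (#6). Advance 4.
Byte at offset 17: 0xC8 = 11001000 → 2-byte char (#7). Advance 2.
Byte at offset 19: 0xE9 = 11101001 → 3-byte char (#8). Advance 3.
Byte at offset 22: 0xDA = 11011010 → 2-byte char (#9). Advance 2.
Reached end at offset 24 after 9 code points.

9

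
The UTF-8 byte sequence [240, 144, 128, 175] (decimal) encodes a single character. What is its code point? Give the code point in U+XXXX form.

Leading byte 0xF0 = 11110000 matches 11110xxx → 4-byte sequence.
Byte 1: 0xF0 = 11110000, payload 000 (3 bits).
Byte 2: 0x90 = 10010000 (10xxxxxx ✓), payload 010000.
Byte 3: 0x80 = 10000000 (10xxxxxx ✓), payload 000000.
Byte 4: 0xAF = 10101111 (10xxxxxx ✓), payload 101111.
Concatenate: 000010000000000101111 = 0x1002F (21 bits → U+1002F).

U+1002F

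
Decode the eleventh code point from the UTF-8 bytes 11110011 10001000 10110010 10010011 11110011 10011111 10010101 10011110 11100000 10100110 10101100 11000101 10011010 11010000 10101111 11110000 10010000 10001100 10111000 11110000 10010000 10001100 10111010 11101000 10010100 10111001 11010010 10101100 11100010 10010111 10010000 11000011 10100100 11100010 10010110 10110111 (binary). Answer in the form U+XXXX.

Offset 0: leading byte 0xF3 = 11110011 → 4-byte char #1 = F3 88 B2 93.
Offset 4: leading byte 0xF3 = 11110011 → 4-byte char #2 = F3 9F 95 9E.
Offset 8: leading byte 0xE0 = 11100000 → 3-byte char #3 = E0 A6 AC.
Offset 11: leading byte 0xC5 = 11000101 → 2-byte char #4 = C5 9A.
Offset 13: leading byte 0xD0 = 11010000 → 2-byte char #5 = D0 AF.
Offset 15: leading byte 0xF0 = 11110000 → 4-byte char #6 = F0 90 8C B8.
Offset 19: leading byte 0xF0 = 11110000 → 4-byte char #7 = F0 90 8C BA.
Offset 23: leading byte 0xE8 = 11101000 → 3-byte char #8 = E8 94 B9.
Offset 26: leading byte 0xD2 = 11010010 → 2-byte char #9 = D2 AC.
Offset 28: leading byte 0xE2 = 11100010 → 3-byte char #10 = E2 97 90.
Offset 31: leading byte 0xC3 = 11000011 → 2-byte char #11 = C3 A4.
Leading byte 0xC3 = 11000011 matches 110xxxxx → 2-byte sequence.
Byte 1: 0xC3 = 11000011, payload 00011 (5 bits).
Byte 2: 0xA4 = 10100100 (10xxxxxx ✓), payload 100100.
Concatenate: 00011100100 = 0xE4 (11 bits → U+00E4).

U+00E4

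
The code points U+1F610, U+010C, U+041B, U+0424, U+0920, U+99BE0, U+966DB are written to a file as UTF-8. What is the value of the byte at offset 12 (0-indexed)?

U+1F610 → 4-byte form F0 9F 98 90 at offsets 0–3.
U+010C → 2-byte form C4 8C at offsets 4–5.
U+041B → 2-byte form D0 9B at offsets 6–7.
U+0424 → 2-byte form D0 A4 at offsets 8–9.
U+0920 → 3-byte form E0 A4 A0 at offsets 10–12.
Offset 12 falls in char 5's range; it's byte 3 of E0 A4 A0 = 0xA0.

0xA0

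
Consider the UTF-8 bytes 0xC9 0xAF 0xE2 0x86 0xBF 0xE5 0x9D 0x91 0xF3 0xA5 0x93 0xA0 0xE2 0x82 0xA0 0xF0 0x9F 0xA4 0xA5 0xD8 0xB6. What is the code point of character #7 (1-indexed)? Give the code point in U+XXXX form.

U+0636

Offset 0: leading byte 0xC9 = 11001001 → 2-byte char #1 = C9 AF.
Offset 2: leading byte 0xE2 = 11100010 → 3-byte char #2 = E2 86 BF.
Offset 5: leading byte 0xE5 = 11100101 → 3-byte char #3 = E5 9D 91.
Offset 8: leading byte 0xF3 = 11110011 → 4-byte char #4 = F3 A5 93 A0.
Offset 12: leading byte 0xE2 = 11100010 → 3-byte char #5 = E2 82 A0.
Offset 15: leading byte 0xF0 = 11110000 → 4-byte char #6 = F0 9F A4 A5.
Offset 19: leading byte 0xD8 = 11011000 → 2-byte char #7 = D8 B6.
Leading byte 0xD8 = 11011000 matches 110xxxxx → 2-byte sequence.
Byte 1: 0xD8 = 11011000, payload 11000 (5 bits).
Byte 2: 0xB6 = 10110110 (10xxxxxx ✓), payload 110110.
Concatenate: 11000110110 = 0x636 (11 bits → U+0636).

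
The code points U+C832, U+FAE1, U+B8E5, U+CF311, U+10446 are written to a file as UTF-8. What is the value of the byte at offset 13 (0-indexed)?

0xF0

U+C832 → 3-byte form EC A0 B2 at offsets 0–2.
U+FAE1 → 3-byte form EF AB A1 at offsets 3–5.
U+B8E5 → 3-byte form EB A3 A5 at offsets 6–8.
U+CF311 → 4-byte form F3 8F 8C 91 at offsets 9–12.
U+10446 → 4-byte form F0 90 91 86 at offsets 13–16.
Offset 13 falls in char 5's range; it's byte 1 of F0 90 91 86 = 0xF0.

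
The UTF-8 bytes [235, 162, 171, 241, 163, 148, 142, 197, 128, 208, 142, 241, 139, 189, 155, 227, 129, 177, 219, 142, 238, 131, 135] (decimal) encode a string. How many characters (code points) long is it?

Byte at offset 0: 0xEB = 11101011 → 3-byte char (#1). Advance 3.
Byte at offset 3: 0xF1 = 11110001 → 4-byte char (#2). Advance 4.
Byte at offset 7: 0xC5 = 11000101 → 2-byte char (#3). Advance 2.
Byte at offset 9: 0xD0 = 11010000 → 2-byte char (#4). Advance 2.
Byte at offset 11: 0xF1 = 11110001 → 4-byte char (#5). Advance 4.
Byte at offset 15: 0xE3 = 11100011 → 3-byte char (#6). Advance 3.
Byte at offset 18: 0xDB = 11011011 → 2-byte char (#7). Advance 2.
Byte at offset 20: 0xEE = 11101110 → 3-byte char (#8). Advance 3.
Reached end at offset 23 after 8 code points.

8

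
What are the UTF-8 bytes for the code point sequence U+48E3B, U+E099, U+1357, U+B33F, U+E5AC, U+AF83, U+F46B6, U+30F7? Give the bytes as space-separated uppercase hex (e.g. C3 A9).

U+48E3B: 4-byte form → F1 88 B8 BB.
U+E099: 3-byte form → EE 82 99.
U+1357: 3-byte form → E1 8D 97.
U+B33F: 3-byte form → EB 8C BF.
U+E5AC: 3-byte form → EE 96 AC.
U+AF83: 3-byte form → EA BE 83.
U+F46B6: 4-byte form → F3 B4 9A B6.
U+30F7: 3-byte form → E3 83 B7.
Concatenated (26 bytes): F1 88 B8 BB EE 82 99 E1 8D 97 EB 8C BF EE 96 AC EA BE 83 F3 B4 9A B6 E3 83 B7.

F1 88 B8 BB EE 82 99 E1 8D 97 EB 8C BF EE 96 AC EA BE 83 F3 B4 9A B6 E3 83 B7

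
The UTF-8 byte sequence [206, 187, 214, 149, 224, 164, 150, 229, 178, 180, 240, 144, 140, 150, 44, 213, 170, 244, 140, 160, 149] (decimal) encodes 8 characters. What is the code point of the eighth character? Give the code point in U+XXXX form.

U+10C815

Offset 0: leading byte 0xCE = 11001110 → 2-byte char #1 = CE BB.
Offset 2: leading byte 0xD6 = 11010110 → 2-byte char #2 = D6 95.
Offset 4: leading byte 0xE0 = 11100000 → 3-byte char #3 = E0 A4 96.
Offset 7: leading byte 0xE5 = 11100101 → 3-byte char #4 = E5 B2 B4.
Offset 10: leading byte 0xF0 = 11110000 → 4-byte char #5 = F0 90 8C 96.
Offset 14: leading byte 0x2C = 00101100 → 1-byte char #6 = 2C.
Offset 15: leading byte 0xD5 = 11010101 → 2-byte char #7 = D5 AA.
Offset 17: leading byte 0xF4 = 11110100 → 4-byte char #8 = F4 8C A0 95.
Leading byte 0xF4 = 11110100 matches 11110xxx → 4-byte sequence.
Byte 1: 0xF4 = 11110100, payload 100 (3 bits).
Byte 2: 0x8C = 10001100 (10xxxxxx ✓), payload 001100.
Byte 3: 0xA0 = 10100000 (10xxxxxx ✓), payload 100000.
Byte 4: 0x95 = 10010101 (10xxxxxx ✓), payload 010101.
Concatenate: 100001100100000010101 = 0x10C815 (21 bits → U+10C815).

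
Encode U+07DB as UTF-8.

U+07DB = 0x7DB = 2011 decimal. In range U+0080–U+07FF → 2-byte form: 110xxxxx 10xxxxxx.
Binary (11 bits): 11111011011.
Split 5+6: 11111 | 011011.
Byte 1: 11011111 = 0xDF.
Byte 2: 10011011 = 0x9B.

DF 9B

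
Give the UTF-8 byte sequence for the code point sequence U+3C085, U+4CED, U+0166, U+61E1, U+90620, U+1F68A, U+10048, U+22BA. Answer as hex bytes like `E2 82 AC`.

F0 BC 82 85 E4 B3 AD C5 A6 E6 87 A1 F2 90 98 A0 F0 9F 9A 8A F0 90 81 88 E2 8A BA

U+3C085: 4-byte form → F0 BC 82 85.
U+4CED: 3-byte form → E4 B3 AD.
U+0166: 2-byte form → C5 A6.
U+61E1: 3-byte form → E6 87 A1.
U+90620: 4-byte form → F2 90 98 A0.
U+1F68A: 4-byte form → F0 9F 9A 8A.
U+10048: 4-byte form → F0 90 81 88.
U+22BA: 3-byte form → E2 8A BA.
Concatenated (27 bytes): F0 BC 82 85 E4 B3 AD C5 A6 E6 87 A1 F2 90 98 A0 F0 9F 9A 8A F0 90 81 88 E2 8A BA.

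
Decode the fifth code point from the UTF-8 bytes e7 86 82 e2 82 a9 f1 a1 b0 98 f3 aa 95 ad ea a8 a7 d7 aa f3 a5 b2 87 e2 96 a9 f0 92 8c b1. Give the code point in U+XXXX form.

Offset 0: leading byte 0xE7 = 11100111 → 3-byte char #1 = E7 86 82.
Offset 3: leading byte 0xE2 = 11100010 → 3-byte char #2 = E2 82 A9.
Offset 6: leading byte 0xF1 = 11110001 → 4-byte char #3 = F1 A1 B0 98.
Offset 10: leading byte 0xF3 = 11110011 → 4-byte char #4 = F3 AA 95 AD.
Offset 14: leading byte 0xEA = 11101010 → 3-byte char #5 = EA A8 A7.
Leading byte 0xEA = 11101010 matches 1110xxxx → 3-byte sequence.
Byte 1: 0xEA = 11101010, payload 1010 (4 bits).
Byte 2: 0xA8 = 10101000 (10xxxxxx ✓), payload 101000.
Byte 3: 0xA7 = 10100111 (10xxxxxx ✓), payload 100111.
Concatenate: 1010101000100111 = 0xAA27 (16 bits → U+AA27).

U+AA27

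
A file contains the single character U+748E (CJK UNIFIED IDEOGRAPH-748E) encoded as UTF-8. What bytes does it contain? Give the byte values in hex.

E7 92 8E

U+748E = 0x748E = 29838 decimal. In range U+0800–U+FFFF → 3-byte form: 1110xxxx 10xxxxxx 10xxxxxx.
Binary (16 bits): 0111010010001110.
Split 4+6+6: 0111 | 010010 | 001110.
Byte 1: 11100111 = 0xE7.
Byte 2: 10010010 = 0x92.
Byte 3: 10001110 = 0x8E.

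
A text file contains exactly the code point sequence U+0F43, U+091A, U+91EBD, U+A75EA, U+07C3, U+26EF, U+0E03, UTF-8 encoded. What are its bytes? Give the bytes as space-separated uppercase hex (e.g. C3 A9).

U+0F43: 3-byte form → E0 BD 83.
U+091A: 3-byte form → E0 A4 9A.
U+91EBD: 4-byte form → F2 91 BA BD.
U+A75EA: 4-byte form → F2 A7 97 AA.
U+07C3: 2-byte form → DF 83.
U+26EF: 3-byte form → E2 9B AF.
U+0E03: 3-byte form → E0 B8 83.
Concatenated (22 bytes): E0 BD 83 E0 A4 9A F2 91 BA BD F2 A7 97 AA DF 83 E2 9B AF E0 B8 83.

E0 BD 83 E0 A4 9A F2 91 BA BD F2 A7 97 AA DF 83 E2 9B AF E0 B8 83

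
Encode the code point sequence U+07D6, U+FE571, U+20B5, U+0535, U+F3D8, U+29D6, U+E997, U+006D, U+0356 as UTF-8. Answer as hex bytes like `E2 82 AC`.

DF 96 F3 BE 95 B1 E2 82 B5 D4 B5 EF 8F 98 E2 A7 96 EE A6 97 6D CD 96

U+07D6: 2-byte form → DF 96.
U+FE571: 4-byte form → F3 BE 95 B1.
U+20B5: 3-byte form → E2 82 B5.
U+0535: 2-byte form → D4 B5.
U+F3D8: 3-byte form → EF 8F 98.
U+29D6: 3-byte form → E2 A7 96.
U+E997: 3-byte form → EE A6 97.
U+006D: 1-byte form → 6D.
U+0356: 2-byte form → CD 96.
Concatenated (23 bytes): DF 96 F3 BE 95 B1 E2 82 B5 D4 B5 EF 8F 98 E2 A7 96 EE A6 97 6D CD 96.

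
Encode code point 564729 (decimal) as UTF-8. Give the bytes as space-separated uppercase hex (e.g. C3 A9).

F2 89 B7 B9

U+89DF9 = 0x89DF9 = 564729 decimal. In range U+10000–U+10FFFF → 4-byte form: 11110xxx 10xxxxxx 10xxxxxx 10xxxxxx.
Binary (21 bits): 010001001110111111001.
Split 3+6+6+6: 010 | 001001 | 110111 | 111001.
Byte 1: 11110010 = 0xF2.
Byte 2: 10001001 = 0x89.
Byte 3: 10110111 = 0xB7.
Byte 4: 10111001 = 0xB9.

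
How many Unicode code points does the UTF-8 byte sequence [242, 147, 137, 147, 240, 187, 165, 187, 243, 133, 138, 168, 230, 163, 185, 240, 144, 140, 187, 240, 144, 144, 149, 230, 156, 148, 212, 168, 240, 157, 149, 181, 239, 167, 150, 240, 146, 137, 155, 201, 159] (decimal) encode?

Byte at offset 0: 0xF2 = 11110010 → 4-byte char (#1). Advance 4.
Byte at offset 4: 0xF0 = 11110000 → 4-byte char (#2). Advance 4.
Byte at offset 8: 0xF3 = 11110011 → 4-byte char (#3). Advance 4.
Byte at offset 12: 0xE6 = 11100110 → 3-byte char (#4). Advance 3.
Byte at offset 15: 0xF0 = 11110000 → 4-byte char (#5). Advance 4.
Byte at offset 19: 0xF0 = 11110000 → 4-byte char (#6). Advance 4.
Byte at offset 23: 0xE6 = 11100110 → 3-byte char (#7). Advance 3.
Byte at offset 26: 0xD4 = 11010100 → 2-byte char (#8). Advance 2.
Byte at offset 28: 0xF0 = 11110000 → 4-byte char (#9). Advance 4.
Byte at offset 32: 0xEF = 11101111 → 3-byte char (#10). Advance 3.
Byte at offset 35: 0xF0 = 11110000 → 4-byte char (#11). Advance 4.
Byte at offset 39: 0xC9 = 11001001 → 2-byte char (#12). Advance 2.
Reached end at offset 41 after 12 code points.

12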